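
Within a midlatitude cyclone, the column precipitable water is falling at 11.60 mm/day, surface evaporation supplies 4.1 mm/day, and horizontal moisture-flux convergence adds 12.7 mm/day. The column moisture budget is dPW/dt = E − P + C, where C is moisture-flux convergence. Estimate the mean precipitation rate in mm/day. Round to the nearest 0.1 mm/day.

dPW/dt = -11.60 mm/day.
P = E + C − dPW/dt = 4.1 + (12.7) − (-11.60) = 28.4 mm/day.

P ≈ 28.4 mm/day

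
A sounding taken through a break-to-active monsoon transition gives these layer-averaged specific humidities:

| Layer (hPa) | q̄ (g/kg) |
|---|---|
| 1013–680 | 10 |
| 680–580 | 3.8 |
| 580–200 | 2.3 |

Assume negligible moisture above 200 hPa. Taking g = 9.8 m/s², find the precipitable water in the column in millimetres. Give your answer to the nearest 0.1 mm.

Precipitable water is the column-integrated vapour mass per unit area: PW = (1/g) Σ q̄ Δp, with q in kg/kg and Δp in Pa (1 kg/m² of water = 1 mm).
Layer 1013–680 hPa: Δp = 333 hPa = 33300 Pa, q̄ = 0.01 kg/kg → 0.01 × 33300 / 9.8 = 33.98 mm
Layer 680–580 hPa: Δp = 100 hPa = 10000 Pa, q̄ = 0.0038 kg/kg → 0.0038 × 10000 / 9.8 = 3.88 mm
Layer 580–200 hPa: Δp = 380 hPa = 38000 Pa, q̄ = 0.0023 kg/kg → 0.0023 × 38000 / 9.8 = 8.92 mm
PW = 33.98 + 3.88 + 8.92 = 46.78 ≈ 46.8 mm.

PW ≈ 46.8 mm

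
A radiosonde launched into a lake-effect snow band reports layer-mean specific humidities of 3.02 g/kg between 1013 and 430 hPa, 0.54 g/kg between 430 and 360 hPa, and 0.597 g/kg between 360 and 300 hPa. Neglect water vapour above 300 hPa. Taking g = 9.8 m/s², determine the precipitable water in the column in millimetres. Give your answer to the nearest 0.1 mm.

Precipitable water is the column-integrated vapour mass per unit area: PW = (1/g) Σ q̄ Δp, with q in kg/kg and Δp in Pa (1 kg/m² of water = 1 mm).
Layer 1013–430 hPa: Δp = 583 hPa = 58300 Pa, q̄ = 0.00302 kg/kg → 0.00302 × 58300 / 9.8 = 17.97 mm
Layer 430–360 hPa: Δp = 70 hPa = 7000 Pa, q̄ = 0.00054 kg/kg → 0.00054 × 7000 / 9.8 = 0.39 mm
Layer 360–300 hPa: Δp = 60 hPa = 6000 Pa, q̄ = 0.000597 kg/kg → 0.000597 × 6000 / 9.8 = 0.37 mm
PW = 17.97 + 0.39 + 0.37 = 18.73 ≈ 18.7 mm.

PW ≈ 18.7 mm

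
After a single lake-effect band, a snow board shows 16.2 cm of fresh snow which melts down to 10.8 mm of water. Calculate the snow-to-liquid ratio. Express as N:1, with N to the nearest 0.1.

Ratio = snow depth / SWE = 162 mm / 10.8 mm = 15.0, i.e. 15.0:1.

ratio ≈ 15.0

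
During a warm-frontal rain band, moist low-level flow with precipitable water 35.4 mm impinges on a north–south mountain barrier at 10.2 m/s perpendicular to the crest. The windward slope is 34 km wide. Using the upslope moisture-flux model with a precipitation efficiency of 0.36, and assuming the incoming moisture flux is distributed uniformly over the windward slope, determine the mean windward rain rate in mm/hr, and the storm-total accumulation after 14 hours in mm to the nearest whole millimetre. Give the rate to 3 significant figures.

Incoming column moisture flux per unit ridge length: F = V × PW = 10.2 × 35.4 = 361.08 mm·m/s.
Spread over the 34 km slope with efficiency ε = 0.36: R = ε·F/W = 0.36 × 361.08 / 34000 m = 3.823e-03 mm/s.
R = 3.823e-03 × 3600 = 13.8 mm/hr.
Over 14 h: total = 13.8 × 14 = 193.2 ≈ 193 mm.

R ≈ 13.8 mm/hr; total ≈ 193 mm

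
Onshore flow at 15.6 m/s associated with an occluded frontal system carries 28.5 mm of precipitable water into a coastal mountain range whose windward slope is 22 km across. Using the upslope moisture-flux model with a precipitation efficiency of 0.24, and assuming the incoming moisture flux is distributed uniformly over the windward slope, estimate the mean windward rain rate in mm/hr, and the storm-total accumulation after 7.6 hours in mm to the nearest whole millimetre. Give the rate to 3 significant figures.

Incoming column moisture flux per unit ridge length: F = V × PW = 15.6 × 28.5 = 444.6 mm·m/s.
Spread over the 22 km slope with efficiency ε = 0.24: R = ε·F/W = 0.24 × 444.6 / 22000 m = 4.850e-03 mm/s.
R = 4.850e-03 × 3600 = 17.5 mm/hr.
Over 7.6 h: total = 17.5 × 7.6 = 133 mm.

R ≈ 17.5 mm/hr; total ≈ 133 mm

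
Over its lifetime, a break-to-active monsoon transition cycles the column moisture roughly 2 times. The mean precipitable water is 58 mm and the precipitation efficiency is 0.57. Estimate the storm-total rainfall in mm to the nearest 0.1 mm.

rainfall ≈ 66.1 mm

Each cycle deposits ε × PW = 0.57 × 58 = 33.06 mm.
Over 2 cycles: 2 × 33.06 = 66.1 mm.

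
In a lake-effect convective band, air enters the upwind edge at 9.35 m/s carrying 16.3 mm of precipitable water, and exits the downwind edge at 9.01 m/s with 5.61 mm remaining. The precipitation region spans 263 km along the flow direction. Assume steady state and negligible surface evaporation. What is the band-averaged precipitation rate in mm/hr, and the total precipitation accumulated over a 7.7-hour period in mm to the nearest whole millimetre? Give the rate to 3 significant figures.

Column moisture flux per unit crosswind length is F = V × PW.
Inflow: F_in = 9.35 × 16.3 = 152.405 mm·m/s
Outflow: F_out = 9.01 × 5.61 = 50.5461 mm·m/s
Steady-state rate R = (F_in − F_out)/L = (152.405 − 50.5461) / 263000 m = 3.873e-04 mm/s.
R = 3.873e-04 × 3600 = 1.39 mm/hr.
Over 7.7 h: total = 1.39 × 7.7 = 10.703 ≈ 11 mm.

R ≈ 1.39 mm/hr; total ≈ 11 mm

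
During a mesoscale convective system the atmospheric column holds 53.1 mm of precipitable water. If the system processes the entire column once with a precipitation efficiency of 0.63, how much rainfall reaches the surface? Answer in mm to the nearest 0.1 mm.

rainfall ≈ 33.5 mm

Rainfall = ε × PW = 0.63 × 53.1 = 33.5 mm.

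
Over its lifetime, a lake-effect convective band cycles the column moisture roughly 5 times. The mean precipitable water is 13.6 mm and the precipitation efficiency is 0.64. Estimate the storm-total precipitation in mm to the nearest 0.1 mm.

precipitation ≈ 43.5 mm

Each cycle deposits ε × PW = 0.64 × 13.6 = 8.704 mm.
Over 5 cycles: 5 × 8.704 = 43.5 mm.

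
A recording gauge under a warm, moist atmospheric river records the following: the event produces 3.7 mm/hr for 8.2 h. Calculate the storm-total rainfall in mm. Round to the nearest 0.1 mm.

Total = Σ Rᵢ Δtᵢ = 3.7 × 8.2
      = 30.34 = 30.3 mm.

total ≈ 30.3 mm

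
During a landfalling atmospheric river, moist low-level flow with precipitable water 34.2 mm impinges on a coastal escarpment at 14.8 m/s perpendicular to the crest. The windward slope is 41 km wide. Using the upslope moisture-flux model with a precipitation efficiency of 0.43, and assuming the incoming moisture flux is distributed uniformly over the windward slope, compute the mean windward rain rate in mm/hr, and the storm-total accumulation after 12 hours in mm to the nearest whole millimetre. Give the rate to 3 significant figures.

R ≈ 19.1 mm/hr; total ≈ 229 mm

Incoming column moisture flux per unit ridge length: F = V × PW = 14.8 × 34.2 = 506.16 mm·m/s.
Spread over the 41 km slope with efficiency ε = 0.43: R = ε·F/W = 0.43 × 506.16 / 41000 m = 5.309e-03 mm/s.
R = 5.309e-03 × 3600 = 19.1 mm/hr.
Over 12 h: total = 19.1 × 12 = 229.2 ≈ 229 mm.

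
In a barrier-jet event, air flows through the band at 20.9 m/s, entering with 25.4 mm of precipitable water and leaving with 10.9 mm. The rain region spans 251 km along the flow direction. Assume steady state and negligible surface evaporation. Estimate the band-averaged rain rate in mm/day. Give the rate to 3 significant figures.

Column moisture flux per unit crosswind length is F = V × PW.
Inflow: F_in = 20.9 × 25.4 = 530.86 mm·m/s
Outflow: F_out = 20.9 × 10.9 = 227.81 mm·m/s
Steady-state rate R = (F_in − F_out)/L = (530.86 − 227.81) / 251000 m = 1.207e-03 mm/s.
R = 1.207e-03 × 3600 × 24 = 104 mm/day.

R ≈ 104 mm/day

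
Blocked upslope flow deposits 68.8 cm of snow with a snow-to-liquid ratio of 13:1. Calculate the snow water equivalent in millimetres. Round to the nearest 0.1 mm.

SWE ≈ 52.9 mm

SWE = snow depth / ratio = 68.8 cm / 13 = 5.292 cm = 52.9 mm.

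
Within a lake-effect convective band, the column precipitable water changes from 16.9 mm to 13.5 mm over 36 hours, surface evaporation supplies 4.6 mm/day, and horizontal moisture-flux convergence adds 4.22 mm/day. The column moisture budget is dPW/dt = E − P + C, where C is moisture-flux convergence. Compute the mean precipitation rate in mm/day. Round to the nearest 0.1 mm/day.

P ≈ 11.1 mm/day

dPW/dt = (13.5 − 16.9) mm / (36/24 day) = -2.267 mm/day.
P = E + C − dPW/dt = 4.6 + (4.22) − (-2.267) = 11.1 mm/day.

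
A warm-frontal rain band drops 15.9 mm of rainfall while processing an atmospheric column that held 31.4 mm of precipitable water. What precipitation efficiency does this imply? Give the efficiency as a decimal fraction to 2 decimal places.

ε = rainfall / PW = 15.9 / 31.4 = 0.51.

ε ≈ 0.51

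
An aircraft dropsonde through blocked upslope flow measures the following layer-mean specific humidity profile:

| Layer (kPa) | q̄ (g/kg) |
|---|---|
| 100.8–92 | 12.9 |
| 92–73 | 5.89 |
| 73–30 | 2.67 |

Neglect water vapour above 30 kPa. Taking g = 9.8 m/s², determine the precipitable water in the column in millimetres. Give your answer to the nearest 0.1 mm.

PW ≈ 34.7 mm

Precipitable water is the column-integrated vapour mass per unit area: PW = (1/g) Σ q̄ Δp, with q in kg/kg and Δp in Pa (1 kg/m² of water = 1 mm).
Layer 100.8–92 kPa: Δp = 88 hPa = 8800 Pa, q̄ = 0.0129 kg/kg → 0.0129 × 8800 / 9.8 = 11.58 mm
Layer 92–73 kPa: Δp = 190 hPa = 19000 Pa, q̄ = 0.00589 kg/kg → 0.00589 × 19000 / 9.8 = 11.42 mm
Layer 73–30 kPa: Δp = 430 hPa = 43000 Pa, q̄ = 0.00267 kg/kg → 0.00267 × 43000 / 9.8 = 11.72 mm
PW = 11.58 + 11.42 + 11.72 = 34.72 ≈ 34.7 mm.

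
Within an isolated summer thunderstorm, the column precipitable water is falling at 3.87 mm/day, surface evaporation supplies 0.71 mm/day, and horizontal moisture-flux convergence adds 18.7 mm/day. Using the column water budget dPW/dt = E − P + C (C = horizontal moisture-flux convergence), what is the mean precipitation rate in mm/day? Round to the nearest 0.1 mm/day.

P ≈ 23.3 mm/day

dPW/dt = -3.87 mm/day.
P = E + C − dPW/dt = 0.71 + (18.7) − (-3.87) = 23.3 mm/day.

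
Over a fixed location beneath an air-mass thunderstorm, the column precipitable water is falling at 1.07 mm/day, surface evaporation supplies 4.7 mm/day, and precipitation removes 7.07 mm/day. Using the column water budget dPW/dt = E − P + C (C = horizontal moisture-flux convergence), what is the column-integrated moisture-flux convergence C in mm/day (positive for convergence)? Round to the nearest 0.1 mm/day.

dPW/dt = -1.07 mm/day.
C = dPW/dt − E + P = (-1.07) − 4.7 + 7.07 = 1.3 mm/day.

C ≈ 1.3 mm/day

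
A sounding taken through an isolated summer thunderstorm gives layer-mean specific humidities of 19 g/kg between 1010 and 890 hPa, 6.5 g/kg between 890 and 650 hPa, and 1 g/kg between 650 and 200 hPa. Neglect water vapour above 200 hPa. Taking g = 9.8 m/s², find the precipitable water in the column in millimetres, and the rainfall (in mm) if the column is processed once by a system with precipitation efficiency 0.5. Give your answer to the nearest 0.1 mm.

Precipitable water is the column-integrated vapour mass per unit area: PW = (1/g) Σ q̄ Δp, with q in kg/kg and Δp in Pa (1 kg/m² of water = 1 mm).
Layer 1010–890 hPa: Δp = 120 hPa = 12000 Pa, q̄ = 0.019 kg/kg → 0.019 × 12000 / 9.8 = 23.27 mm
Layer 890–650 hPa: Δp = 240 hPa = 24000 Pa, q̄ = 0.0065 kg/kg → 0.0065 × 24000 / 9.8 = 15.92 mm
Layer 650–200 hPa: Δp = 450 hPa = 45000 Pa, q̄ = 0.001 kg/kg → 0.001 × 45000 / 9.8 = 4.59 mm
PW = 23.27 + 15.92 + 4.59 = 43.78 ≈ 43.8 mm.
Rainfall = ε × PW = 0.5 × 43.8 = 21.9 mm.

PW ≈ 43.8 mm; rainfall ≈ 21.9 mm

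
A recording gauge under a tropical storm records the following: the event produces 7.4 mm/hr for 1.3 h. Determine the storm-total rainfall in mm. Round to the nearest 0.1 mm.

total ≈ 9.6 mm

Total = Σ Rᵢ Δtᵢ = 7.4 × 1.3
      = 9.62 = 9.6 mm.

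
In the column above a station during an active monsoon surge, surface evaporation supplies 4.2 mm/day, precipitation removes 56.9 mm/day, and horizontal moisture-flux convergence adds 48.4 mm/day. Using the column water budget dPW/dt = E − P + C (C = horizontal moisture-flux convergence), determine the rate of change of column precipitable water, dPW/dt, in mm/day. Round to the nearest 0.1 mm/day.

dPW/dt = E − P + C = 4.2 − 56.9 + (48.4) = -4.3 mm/day.

dPW/dt ≈ -4.3 mm/day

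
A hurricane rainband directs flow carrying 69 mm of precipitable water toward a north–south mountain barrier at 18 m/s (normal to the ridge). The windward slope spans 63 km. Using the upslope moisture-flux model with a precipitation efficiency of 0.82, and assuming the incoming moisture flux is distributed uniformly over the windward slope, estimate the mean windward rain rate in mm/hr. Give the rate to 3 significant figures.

R ≈ 58.2 mm/hr

Incoming column moisture flux per unit ridge length: F = V × PW = 18 × 69 = 1242 mm·m/s.
Spread over the 63 km slope with efficiency ε = 0.82: R = ε·F/W = 0.82 × 1242 / 63000 m = 1.617e-02 mm/s.
R = 1.617e-02 × 3600 = 58.2 mm/hr.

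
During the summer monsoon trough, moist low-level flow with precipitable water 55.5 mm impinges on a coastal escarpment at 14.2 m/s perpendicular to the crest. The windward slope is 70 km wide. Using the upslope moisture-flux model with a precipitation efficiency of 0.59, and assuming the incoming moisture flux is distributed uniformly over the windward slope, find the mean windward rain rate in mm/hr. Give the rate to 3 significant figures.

R ≈ 23.9 mm/hr

Incoming column moisture flux per unit ridge length: F = V × PW = 14.2 × 55.5 = 788.1 mm·m/s.
Spread over the 70 km slope with efficiency ε = 0.59: R = ε·F/W = 0.59 × 788.1 / 70000 m = 6.643e-03 mm/s.
R = 6.643e-03 × 3600 = 23.9 mm/hr.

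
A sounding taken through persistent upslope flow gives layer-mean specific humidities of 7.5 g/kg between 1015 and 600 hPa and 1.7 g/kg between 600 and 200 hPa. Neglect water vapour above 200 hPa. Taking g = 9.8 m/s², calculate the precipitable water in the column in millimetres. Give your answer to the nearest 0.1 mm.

Precipitable water is the column-integrated vapour mass per unit area: PW = (1/g) Σ q̄ Δp, with q in kg/kg and Δp in Pa (1 kg/m² of water = 1 mm).
Layer 1015–600 hPa: Δp = 415 hPa = 41500 Pa, q̄ = 0.0075 kg/kg → 0.0075 × 41500 / 9.8 = 31.76 mm
Layer 600–200 hPa: Δp = 400 hPa = 40000 Pa, q̄ = 0.0017 kg/kg → 0.0017 × 40000 / 9.8 = 6.94 mm
PW = 31.76 + 6.94 = 38.70 ≈ 38.7 mm.

PW ≈ 38.7 mm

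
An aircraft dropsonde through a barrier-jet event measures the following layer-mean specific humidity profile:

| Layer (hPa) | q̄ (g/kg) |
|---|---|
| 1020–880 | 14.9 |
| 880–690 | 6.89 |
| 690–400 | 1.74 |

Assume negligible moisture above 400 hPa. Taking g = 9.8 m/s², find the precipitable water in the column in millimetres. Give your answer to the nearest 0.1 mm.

Precipitable water is the column-integrated vapour mass per unit area: PW = (1/g) Σ q̄ Δp, with q in kg/kg and Δp in Pa (1 kg/m² of water = 1 mm).
Layer 1020–880 hPa: Δp = 140 hPa = 14000 Pa, q̄ = 0.0149 kg/kg → 0.0149 × 14000 / 9.8 = 21.29 mm
Layer 880–690 hPa: Δp = 190 hPa = 19000 Pa, q̄ = 0.00689 kg/kg → 0.00689 × 19000 / 9.8 = 13.36 mm
Layer 690–400 hPa: Δp = 290 hPa = 29000 Pa, q̄ = 0.00174 kg/kg → 0.00174 × 29000 / 9.8 = 5.15 mm
PW = 21.29 + 13.36 + 5.15 = 39.80 ≈ 39.8 mm.

PW ≈ 39.8 mm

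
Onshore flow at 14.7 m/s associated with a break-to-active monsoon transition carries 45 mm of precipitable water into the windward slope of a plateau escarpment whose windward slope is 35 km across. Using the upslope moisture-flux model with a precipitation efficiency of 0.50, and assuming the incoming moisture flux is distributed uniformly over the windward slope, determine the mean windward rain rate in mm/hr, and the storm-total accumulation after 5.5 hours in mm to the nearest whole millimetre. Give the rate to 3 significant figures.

R ≈ 34.0 mm/hr; total ≈ 187 mm

Incoming column moisture flux per unit ridge length: F = V × PW = 14.7 × 45 = 661.5 mm·m/s.
Spread over the 35 km slope with efficiency ε = 0.50: R = ε·F/W = 0.50 × 661.5 / 35000 m = 9.450e-03 mm/s.
R = 9.450e-03 × 3600 = 34.0 mm/hr.
Over 5.5 h: total = 34.0 × 5.5 = 187 mm.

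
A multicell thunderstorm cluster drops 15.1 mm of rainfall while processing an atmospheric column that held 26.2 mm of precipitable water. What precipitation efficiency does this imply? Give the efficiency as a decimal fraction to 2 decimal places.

ε ≈ 0.58

ε = rainfall / PW = 15.1 / 26.2 = 0.58.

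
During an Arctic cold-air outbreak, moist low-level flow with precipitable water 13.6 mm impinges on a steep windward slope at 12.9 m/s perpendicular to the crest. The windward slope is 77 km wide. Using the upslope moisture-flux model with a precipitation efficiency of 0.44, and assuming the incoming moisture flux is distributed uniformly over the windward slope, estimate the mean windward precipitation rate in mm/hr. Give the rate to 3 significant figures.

R ≈ 3.61 mm/hr

Incoming column moisture flux per unit ridge length: F = V × PW = 12.9 × 13.6 = 175.44 mm·m/s.
Spread over the 77 km slope with efficiency ε = 0.44: R = ε·F/W = 0.44 × 175.44 / 77000 m = 1.003e-03 mm/s.
R = 1.003e-03 × 3600 = 3.61 mm/hr.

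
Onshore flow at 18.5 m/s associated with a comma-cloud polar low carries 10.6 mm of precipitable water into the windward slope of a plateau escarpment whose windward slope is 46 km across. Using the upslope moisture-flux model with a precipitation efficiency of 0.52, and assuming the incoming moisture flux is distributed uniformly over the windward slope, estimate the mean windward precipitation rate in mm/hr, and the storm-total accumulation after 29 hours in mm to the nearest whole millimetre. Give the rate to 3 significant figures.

Incoming column moisture flux per unit ridge length: F = V × PW = 18.5 × 10.6 = 196.1 mm·m/s.
Spread over the 46 km slope with efficiency ε = 0.52: R = ε·F/W = 0.52 × 196.1 / 46000 m = 2.217e-03 mm/s.
R = 2.217e-03 × 3600 = 7.98 mm/hr.
Over 29 h: total = 7.98 × 29 = 231.42 ≈ 231 mm.

R ≈ 7.98 mm/hr; total ≈ 231 mm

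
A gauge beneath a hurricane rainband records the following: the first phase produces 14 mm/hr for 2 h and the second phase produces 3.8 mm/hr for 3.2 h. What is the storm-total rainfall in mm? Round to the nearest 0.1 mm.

Total = Σ Rᵢ Δtᵢ = 14 × 2 + 3.8 × 3.2
      = 28 + 12.16 = 40.2 mm.

total ≈ 40.2 mm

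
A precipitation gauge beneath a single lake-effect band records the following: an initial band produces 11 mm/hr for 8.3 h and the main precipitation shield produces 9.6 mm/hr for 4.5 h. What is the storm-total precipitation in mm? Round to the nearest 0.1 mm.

Total = Σ Rᵢ Δtᵢ = 11 × 8.3 + 9.6 × 4.5
      = 91.3 + 43.2 = 134.5 mm.

total ≈ 134.5 mm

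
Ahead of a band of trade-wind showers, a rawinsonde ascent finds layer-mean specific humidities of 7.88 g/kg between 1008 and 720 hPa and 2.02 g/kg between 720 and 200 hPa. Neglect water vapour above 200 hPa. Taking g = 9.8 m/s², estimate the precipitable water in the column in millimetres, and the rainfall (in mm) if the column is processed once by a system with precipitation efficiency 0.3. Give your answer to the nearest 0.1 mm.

Precipitable water is the column-integrated vapour mass per unit area: PW = (1/g) Σ q̄ Δp, with q in kg/kg and Δp in Pa (1 kg/m² of water = 1 mm).
Layer 1008–720 hPa: Δp = 288 hPa = 28800 Pa, q̄ = 0.00788 kg/kg → 0.00788 × 28800 / 9.8 = 23.16 mm
Layer 720–200 hPa: Δp = 520 hPa = 52000 Pa, q̄ = 0.00202 kg/kg → 0.00202 × 52000 / 9.8 = 10.72 mm
PW = 23.16 + 10.72 = 33.88 ≈ 33.9 mm.
Rainfall = ε × PW = 0.3 × 33.9 = 10.2 mm.

PW ≈ 33.9 mm; rainfall ≈ 10.2 mm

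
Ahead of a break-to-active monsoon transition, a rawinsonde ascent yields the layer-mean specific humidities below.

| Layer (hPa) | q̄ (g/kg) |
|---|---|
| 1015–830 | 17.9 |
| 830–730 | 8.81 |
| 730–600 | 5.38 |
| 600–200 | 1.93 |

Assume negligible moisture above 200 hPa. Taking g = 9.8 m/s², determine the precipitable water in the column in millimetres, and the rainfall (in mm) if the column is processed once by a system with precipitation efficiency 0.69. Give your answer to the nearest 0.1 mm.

Precipitable water is the column-integrated vapour mass per unit area: PW = (1/g) Σ q̄ Δp, with q in kg/kg and Δp in Pa (1 kg/m² of water = 1 mm).
Layer 1015–830 hPa: Δp = 185 hPa = 18500 Pa, q̄ = 0.0179 kg/kg → 0.0179 × 18500 / 9.8 = 33.79 mm
Layer 830–730 hPa: Δp = 100 hPa = 10000 Pa, q̄ = 0.00881 kg/kg → 0.00881 × 10000 / 9.8 = 8.99 mm
Layer 730–600 hPa: Δp = 130 hPa = 13000 Pa, q̄ = 0.00538 kg/kg → 0.00538 × 13000 / 9.8 = 7.14 mm
Layer 600–200 hPa: Δp = 400 hPa = 40000 Pa, q̄ = 0.00193 kg/kg → 0.00193 × 40000 / 9.8 = 7.88 mm
PW = 33.79 + 8.99 + 7.14 + 7.88 = 57.80 ≈ 57.8 mm.
Rainfall = ε × PW = 0.69 × 57.8 = 39.9 mm.

PW ≈ 57.8 mm; rainfall ≈ 39.9 mm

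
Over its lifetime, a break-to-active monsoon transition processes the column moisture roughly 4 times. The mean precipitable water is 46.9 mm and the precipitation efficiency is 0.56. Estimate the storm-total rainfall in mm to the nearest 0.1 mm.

Each cycle deposits ε × PW = 0.56 × 46.9 = 26.264 mm.
Over 4 cycles: 4 × 26.264 = 105.1 mm.

rainfall ≈ 105.1 mm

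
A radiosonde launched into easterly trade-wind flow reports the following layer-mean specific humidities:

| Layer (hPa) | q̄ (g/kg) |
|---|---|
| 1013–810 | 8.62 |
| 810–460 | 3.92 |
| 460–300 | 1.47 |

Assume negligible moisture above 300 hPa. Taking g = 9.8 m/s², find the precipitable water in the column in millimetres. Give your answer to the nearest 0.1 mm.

PW ≈ 34.3 mm

Precipitable water is the column-integrated vapour mass per unit area: PW = (1/g) Σ q̄ Δp, with q in kg/kg and Δp in Pa (1 kg/m² of water = 1 mm).
Layer 1013–810 hPa: Δp = 203 hPa = 20300 Pa, q̄ = 0.00862 kg/kg → 0.00862 × 20300 / 9.8 = 17.86 mm
Layer 810–460 hPa: Δp = 350 hPa = 35000 Pa, q̄ = 0.00392 kg/kg → 0.00392 × 35000 / 9.8 = 14.00 mm
Layer 460–300 hPa: Δp = 160 hPa = 16000 Pa, q̄ = 0.00147 kg/kg → 0.00147 × 16000 / 9.8 = 2.40 mm
PW = 17.86 + 14.00 + 2.40 = 34.26 ≈ 34.3 mm.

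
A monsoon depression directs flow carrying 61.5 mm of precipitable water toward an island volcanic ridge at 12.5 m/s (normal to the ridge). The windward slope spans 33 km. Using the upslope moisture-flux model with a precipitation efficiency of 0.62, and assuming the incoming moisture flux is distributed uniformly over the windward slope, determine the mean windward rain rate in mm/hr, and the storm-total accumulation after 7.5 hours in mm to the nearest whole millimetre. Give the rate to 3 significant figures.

Incoming column moisture flux per unit ridge length: F = V × PW = 12.5 × 61.5 = 768.75 mm·m/s.
Spread over the 33 km slope with efficiency ε = 0.62: R = ε·F/W = 0.62 × 768.75 / 33000 m = 1.444e-02 mm/s.
R = 1.444e-02 × 3600 = 52.0 mm/hr.
Over 7.5 h: total = 52.0 × 7.5 = 390 mm.

R ≈ 52.0 mm/hr; total ≈ 390 mm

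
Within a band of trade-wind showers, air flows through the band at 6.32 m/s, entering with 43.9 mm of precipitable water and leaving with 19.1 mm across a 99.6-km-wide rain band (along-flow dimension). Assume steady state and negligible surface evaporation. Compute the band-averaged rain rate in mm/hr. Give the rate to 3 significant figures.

Column moisture flux per unit crosswind length is F = V × PW.
Inflow: F_in = 6.32 × 43.9 = 277.448 mm·m/s
Outflow: F_out = 6.32 × 19.1 = 120.712 mm·m/s
Steady-state rate R = (F_in − F_out)/L = (277.448 − 120.712) / 99600 m = 1.574e-03 mm/s.
R = 1.574e-03 × 3600 = 5.67 mm/hr.

R ≈ 5.67 mm/hr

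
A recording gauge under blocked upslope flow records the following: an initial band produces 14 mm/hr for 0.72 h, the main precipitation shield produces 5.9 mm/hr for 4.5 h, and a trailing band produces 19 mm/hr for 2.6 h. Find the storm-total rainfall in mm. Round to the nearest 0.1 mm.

Total = Σ Rᵢ Δtᵢ = 14 × 0.72 + 5.9 × 4.5 + 19 × 2.6
      = 10.08 + 26.55 + 49.4 = 86.0 mm.

total ≈ 86.0 mm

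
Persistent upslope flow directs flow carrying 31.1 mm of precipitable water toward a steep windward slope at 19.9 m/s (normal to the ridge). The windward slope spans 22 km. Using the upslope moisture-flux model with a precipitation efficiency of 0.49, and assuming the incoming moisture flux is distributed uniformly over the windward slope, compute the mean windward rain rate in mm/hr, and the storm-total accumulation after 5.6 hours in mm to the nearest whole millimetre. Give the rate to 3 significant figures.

Incoming column moisture flux per unit ridge length: F = V × PW = 19.9 × 31.1 = 618.89 mm·m/s.
Spread over the 22 km slope with efficiency ε = 0.49: R = ε·F/W = 0.49 × 618.89 / 22000 m = 1.378e-02 mm/s.
R = 1.378e-02 × 3600 = 49.6 mm/hr.
Over 5.6 h: total = 49.6 × 5.6 = 277.76 ≈ 278 mm.

R ≈ 49.6 mm/hr; total ≈ 278 mm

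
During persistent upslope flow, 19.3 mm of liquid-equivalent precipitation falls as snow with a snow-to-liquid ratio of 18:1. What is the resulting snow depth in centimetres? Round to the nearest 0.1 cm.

snow depth ≈ 34.7 cm

Snow depth = liquid × ratio = 19.3 mm × 18 = 347.4 mm = 34.7 cm.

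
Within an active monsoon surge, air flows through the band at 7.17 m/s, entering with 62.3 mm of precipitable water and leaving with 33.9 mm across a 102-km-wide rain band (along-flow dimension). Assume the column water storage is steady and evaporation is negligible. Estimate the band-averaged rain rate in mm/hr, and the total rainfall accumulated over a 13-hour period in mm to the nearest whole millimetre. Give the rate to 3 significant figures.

Column moisture flux per unit crosswind length is F = V × PW.
Inflow: F_in = 7.17 × 62.3 = 446.691 mm·m/s
Outflow: F_out = 7.17 × 33.9 = 243.063 mm·m/s
Steady-state rate R = (F_in − F_out)/L = (446.691 − 243.063) / 102000 m = 1.996e-03 mm/s.
R = 1.996e-03 × 3600 = 7.19 mm/hr.
Over 13 h: total = 7.19 × 13 = 93.47 ≈ 93 mm.

R ≈ 7.19 mm/hr; total ≈ 93 mm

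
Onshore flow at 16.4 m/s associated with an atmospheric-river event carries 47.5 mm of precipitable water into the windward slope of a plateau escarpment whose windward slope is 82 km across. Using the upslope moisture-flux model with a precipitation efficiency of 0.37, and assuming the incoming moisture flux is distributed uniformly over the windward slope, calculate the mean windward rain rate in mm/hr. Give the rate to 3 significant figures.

Incoming column moisture flux per unit ridge length: F = V × PW = 16.4 × 47.5 = 779 mm·m/s.
Spread over the 82 km slope with efficiency ε = 0.37: R = ε·F/W = 0.37 × 779 / 82000 m = 3.515e-03 mm/s.
R = 3.515e-03 × 3600 = 12.7 mm/hr.

R ≈ 12.7 mm/hr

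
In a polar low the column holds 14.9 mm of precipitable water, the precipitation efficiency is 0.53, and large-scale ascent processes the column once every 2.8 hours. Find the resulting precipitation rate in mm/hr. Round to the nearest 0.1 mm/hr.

R ≈ 2.8 mm/hr

Each overturning extracts ε × PW = 0.53 × 14.9 = 7.897 mm.
Rate = ε·PW / τ = 7.897 / 2.8 h = 2.8 mm/hr.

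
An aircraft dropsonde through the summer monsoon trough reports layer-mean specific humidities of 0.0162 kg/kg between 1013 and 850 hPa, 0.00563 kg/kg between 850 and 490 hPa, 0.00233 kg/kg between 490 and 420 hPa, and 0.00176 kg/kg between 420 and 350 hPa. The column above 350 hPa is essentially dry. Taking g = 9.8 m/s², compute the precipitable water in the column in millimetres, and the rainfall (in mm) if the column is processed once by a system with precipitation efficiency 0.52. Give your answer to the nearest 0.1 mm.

PW ≈ 50.5 mm; rainfall ≈ 26.3 mm

Precipitable water is the column-integrated vapour mass per unit area: PW = (1/g) Σ q̄ Δp, with q in kg/kg and Δp in Pa (1 kg/m² of water = 1 mm).
Layer 1013–850 hPa: Δp = 163 hPa = 16300 Pa, q̄ = 0.0162 kg/kg → 0.0162 × 16300 / 9.8 = 26.94 mm
Layer 850–490 hPa: Δp = 360 hPa = 36000 Pa, q̄ = 0.00563 kg/kg → 0.00563 × 36000 / 9.8 = 20.68 mm
Layer 490–420 hPa: Δp = 70 hPa = 7000 Pa, q̄ = 0.00233 kg/kg → 0.00233 × 7000 / 9.8 = 1.66 mm
Layer 420–350 hPa: Δp = 70 hPa = 7000 Pa, q̄ = 0.00176 kg/kg → 0.00176 × 7000 / 9.8 = 1.26 mm
PW = 26.94 + 20.68 + 1.66 + 1.26 = 50.54 ≈ 50.5 mm.
Rainfall = ε × PW = 0.52 × 50.5 = 26.3 mm.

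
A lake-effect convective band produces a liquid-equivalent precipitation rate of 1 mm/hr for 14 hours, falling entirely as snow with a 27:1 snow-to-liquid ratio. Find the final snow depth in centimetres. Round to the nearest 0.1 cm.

Liquid-equivalent depth = 1 × 14 = 14 mm.
Snow depth = 14 mm × 27 = 378 mm = 37.8 cm.

snow depth ≈ 37.8 cm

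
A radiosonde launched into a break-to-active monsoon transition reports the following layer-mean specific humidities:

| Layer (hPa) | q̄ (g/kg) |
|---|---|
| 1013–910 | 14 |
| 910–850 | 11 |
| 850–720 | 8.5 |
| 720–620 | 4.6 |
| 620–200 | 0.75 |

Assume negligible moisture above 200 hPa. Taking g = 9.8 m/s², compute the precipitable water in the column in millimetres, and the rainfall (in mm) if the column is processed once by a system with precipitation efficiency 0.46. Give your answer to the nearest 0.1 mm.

PW ≈ 40.6 mm; rainfall ≈ 18.7 mm

Precipitable water is the column-integrated vapour mass per unit area: PW = (1/g) Σ q̄ Δp, with q in kg/kg and Δp in Pa (1 kg/m² of water = 1 mm).
Layer 1013–910 hPa: Δp = 103 hPa = 10300 Pa, q̄ = 0.014 kg/kg → 0.014 × 10300 / 9.8 = 14.71 mm
Layer 910–850 hPa: Δp = 60 hPa = 6000 Pa, q̄ = 0.011 kg/kg → 0.011 × 6000 / 9.8 = 6.73 mm
Layer 850–720 hPa: Δp = 130 hPa = 13000 Pa, q̄ = 0.0085 kg/kg → 0.0085 × 13000 / 9.8 = 11.28 mm
Layer 720–620 hPa: Δp = 100 hPa = 10000 Pa, q̄ = 0.0046 kg/kg → 0.0046 × 10000 / 9.8 = 4.69 mm
Layer 620–200 hPa: Δp = 420 hPa = 42000 Pa, q̄ = 0.00075 kg/kg → 0.00075 × 42000 / 9.8 = 3.21 mm
PW = 14.71 + 6.73 + 11.28 + 4.69 + 3.21 = 40.62 ≈ 40.6 mm.
Rainfall = ε × PW = 0.46 × 40.6 = 18.7 mm.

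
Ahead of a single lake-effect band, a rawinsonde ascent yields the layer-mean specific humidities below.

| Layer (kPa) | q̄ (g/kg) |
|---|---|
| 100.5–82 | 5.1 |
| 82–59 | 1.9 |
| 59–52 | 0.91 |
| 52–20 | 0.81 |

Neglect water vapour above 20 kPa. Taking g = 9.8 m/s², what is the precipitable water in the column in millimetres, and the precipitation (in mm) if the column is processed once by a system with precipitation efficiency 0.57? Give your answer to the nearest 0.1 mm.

Precipitable water is the column-integrated vapour mass per unit area: PW = (1/g) Σ q̄ Δp, with q in kg/kg and Δp in Pa (1 kg/m² of water = 1 mm).
Layer 100.5–82 kPa: Δp = 185 hPa = 18500 Pa, q̄ = 0.0051 kg/kg → 0.0051 × 18500 / 9.8 = 9.63 mm
Layer 82–59 kPa: Δp = 230 hPa = 23000 Pa, q̄ = 0.0019 kg/kg → 0.0019 × 23000 / 9.8 = 4.46 mm
Layer 59–52 kPa: Δp = 70 hPa = 7000 Pa, q̄ = 0.00091 kg/kg → 0.00091 × 7000 / 9.8 = 0.65 mm
Layer 52–20 kPa: Δp = 320 hPa = 32000 Pa, q̄ = 0.00081 kg/kg → 0.00081 × 32000 / 9.8 = 2.64 mm
PW = 9.63 + 4.46 + 0.65 + 2.64 = 17.38 ≈ 17.4 mm.
Precipitation = ε × PW = 0.57 × 17.4 = 9.9 mm.

PW ≈ 17.4 mm; precipitation ≈ 9.9 mm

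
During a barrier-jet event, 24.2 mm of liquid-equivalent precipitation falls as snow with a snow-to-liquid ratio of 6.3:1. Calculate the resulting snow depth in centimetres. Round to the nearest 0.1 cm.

snow depth ≈ 15.2 cm

Snow depth = liquid × ratio = 24.2 mm × 6.3 = 152.46 mm = 15.2 cm.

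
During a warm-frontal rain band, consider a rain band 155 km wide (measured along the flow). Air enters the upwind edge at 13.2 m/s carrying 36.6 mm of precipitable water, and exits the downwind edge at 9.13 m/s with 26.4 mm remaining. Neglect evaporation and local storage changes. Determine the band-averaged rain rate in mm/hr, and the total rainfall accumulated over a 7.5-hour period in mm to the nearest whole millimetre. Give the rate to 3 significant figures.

R ≈ 5.62 mm/hr; total ≈ 42 mm

Column moisture flux per unit crosswind length is F = V × PW.
Inflow: F_in = 13.2 × 36.6 = 483.12 mm·m/s
Outflow: F_out = 9.13 × 26.4 = 241.032 mm·m/s
Steady-state rate R = (F_in − F_out)/L = (483.12 − 241.032) / 155000 m = 1.562e-03 mm/s.
R = 1.562e-03 × 3600 = 5.62 mm/hr.
Over 7.5 h: total = 5.62 × 7.5 = 42.15 ≈ 42 mm.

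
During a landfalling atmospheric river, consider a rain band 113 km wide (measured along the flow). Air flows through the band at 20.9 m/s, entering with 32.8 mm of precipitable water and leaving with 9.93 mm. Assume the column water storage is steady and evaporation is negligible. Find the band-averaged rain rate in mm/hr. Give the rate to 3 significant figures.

Column moisture flux per unit crosswind length is F = V × PW.
Inflow: F_in = 20.9 × 32.8 = 685.52 mm·m/s
Outflow: F_out = 20.9 × 9.93 = 207.537 mm·m/s
Steady-state rate R = (F_in − F_out)/L = (685.52 − 207.537) / 113000 m = 4.230e-03 mm/s.
R = 4.230e-03 × 3600 = 15.2 mm/hr.

R ≈ 15.2 mm/hr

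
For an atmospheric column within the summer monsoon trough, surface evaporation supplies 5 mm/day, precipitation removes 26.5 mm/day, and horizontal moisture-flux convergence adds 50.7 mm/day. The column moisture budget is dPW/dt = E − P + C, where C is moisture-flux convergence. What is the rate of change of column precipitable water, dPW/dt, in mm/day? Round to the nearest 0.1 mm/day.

dPW/dt ≈ 29.2 mm/day

dPW/dt = E − P + C = 5 − 26.5 + (50.7) = 29.2 mm/day.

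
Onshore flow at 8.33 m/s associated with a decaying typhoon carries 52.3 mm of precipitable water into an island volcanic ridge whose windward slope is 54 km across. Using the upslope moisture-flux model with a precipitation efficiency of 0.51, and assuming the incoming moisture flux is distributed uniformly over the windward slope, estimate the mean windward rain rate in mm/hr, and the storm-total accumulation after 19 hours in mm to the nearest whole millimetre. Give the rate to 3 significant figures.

R ≈ 14.8 mm/hr; total ≈ 281 mm

Incoming column moisture flux per unit ridge length: F = V × PW = 8.33 × 52.3 = 435.659 mm·m/s.
Spread over the 54 km slope with efficiency ε = 0.51: R = ε·F/W = 0.51 × 435.659 / 54000 m = 4.115e-03 mm/s.
R = 4.115e-03 × 3600 = 14.8 mm/hr.
Over 19 h: total = 14.8 × 19 = 281.2 ≈ 281 mm.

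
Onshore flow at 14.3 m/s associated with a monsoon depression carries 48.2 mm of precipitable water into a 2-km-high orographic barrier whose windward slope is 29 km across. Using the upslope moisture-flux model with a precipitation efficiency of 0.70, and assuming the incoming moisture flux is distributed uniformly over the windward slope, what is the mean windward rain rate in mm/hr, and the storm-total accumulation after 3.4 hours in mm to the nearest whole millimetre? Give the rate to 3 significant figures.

Incoming column moisture flux per unit ridge length: F = V × PW = 14.3 × 48.2 = 689.26 mm·m/s.
Spread over the 29 km slope with efficiency ε = 0.70: R = ε·F/W = 0.70 × 689.26 / 29000 m = 1.664e-02 mm/s.
R = 1.664e-02 × 3600 = 59.9 mm/hr.
Over 3.4 h: total = 59.9 × 3.4 = 203.66 ≈ 204 mm.

R ≈ 59.9 mm/hr; total ≈ 204 mm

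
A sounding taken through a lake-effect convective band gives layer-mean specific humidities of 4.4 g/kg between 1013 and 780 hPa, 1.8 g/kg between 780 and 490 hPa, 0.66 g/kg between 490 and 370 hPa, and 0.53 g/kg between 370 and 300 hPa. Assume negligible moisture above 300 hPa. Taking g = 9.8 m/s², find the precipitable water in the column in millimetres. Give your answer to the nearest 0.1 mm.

PW ≈ 17.0 mm

Precipitable water is the column-integrated vapour mass per unit area: PW = (1/g) Σ q̄ Δp, with q in kg/kg and Δp in Pa (1 kg/m² of water = 1 mm).
Layer 1013–780 hPa: Δp = 233 hPa = 23300 Pa, q̄ = 0.0044 kg/kg → 0.0044 × 23300 / 9.8 = 10.46 mm
Layer 780–490 hPa: Δp = 290 hPa = 29000 Pa, q̄ = 0.0018 kg/kg → 0.0018 × 29000 / 9.8 = 5.33 mm
Layer 490–370 hPa: Δp = 120 hPa = 12000 Pa, q̄ = 0.00066 kg/kg → 0.00066 × 12000 / 9.8 = 0.81 mm
Layer 370–300 hPa: Δp = 70 hPa = 7000 Pa, q̄ = 0.00053 kg/kg → 0.00053 × 7000 / 9.8 = 0.38 mm
PW = 10.46 + 5.33 + 0.81 + 0.38 = 16.98 ≈ 17.0 mm.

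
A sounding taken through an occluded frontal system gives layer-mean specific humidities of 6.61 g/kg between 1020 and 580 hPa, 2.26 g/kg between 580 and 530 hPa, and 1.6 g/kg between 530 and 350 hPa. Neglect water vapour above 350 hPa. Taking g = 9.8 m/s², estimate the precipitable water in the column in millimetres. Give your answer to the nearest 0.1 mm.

PW ≈ 33.8 mm

Precipitable water is the column-integrated vapour mass per unit area: PW = (1/g) Σ q̄ Δp, with q in kg/kg and Δp in Pa (1 kg/m² of water = 1 mm).
Layer 1020–580 hPa: Δp = 440 hPa = 44000 Pa, q̄ = 0.00661 kg/kg → 0.00661 × 44000 / 9.8 = 29.68 mm
Layer 580–530 hPa: Δp = 50 hPa = 5000 Pa, q̄ = 0.00226 kg/kg → 0.00226 × 5000 / 9.8 = 1.15 mm
Layer 530–350 hPa: Δp = 180 hPa = 18000 Pa, q̄ = 0.0016 kg/kg → 0.0016 × 18000 / 9.8 = 2.94 mm
PW = 29.68 + 1.15 + 2.94 = 33.77 ≈ 33.8 mm.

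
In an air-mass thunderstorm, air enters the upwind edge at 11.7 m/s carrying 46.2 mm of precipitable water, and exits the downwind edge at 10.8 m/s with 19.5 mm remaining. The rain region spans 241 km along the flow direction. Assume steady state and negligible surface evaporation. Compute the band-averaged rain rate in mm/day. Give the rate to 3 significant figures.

R ≈ 118 mm/day

Column moisture flux per unit crosswind length is F = V × PW.
Inflow: F_in = 11.7 × 46.2 = 540.54 mm·m/s
Outflow: F_out = 10.8 × 19.5 = 210.6 mm·m/s
Steady-state rate R = (F_in − F_out)/L = (540.54 − 210.6) / 241000 m = 1.369e-03 mm/s.
R = 1.369e-03 × 3600 × 24 = 118 mm/day.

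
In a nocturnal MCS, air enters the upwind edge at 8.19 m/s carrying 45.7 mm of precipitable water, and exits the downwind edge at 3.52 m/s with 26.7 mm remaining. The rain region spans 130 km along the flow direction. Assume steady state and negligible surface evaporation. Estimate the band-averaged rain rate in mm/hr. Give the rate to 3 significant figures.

R ≈ 7.76 mm/hr

Column moisture flux per unit crosswind length is F = V × PW.
Inflow: F_in = 8.19 × 45.7 = 374.283 mm·m/s
Outflow: F_out = 3.52 × 26.7 = 93.984 mm·m/s
Steady-state rate R = (F_in − F_out)/L = (374.283 − 93.984) / 130000 m = 2.156e-03 mm/s.
R = 2.156e-03 × 3600 = 7.76 mm/hr.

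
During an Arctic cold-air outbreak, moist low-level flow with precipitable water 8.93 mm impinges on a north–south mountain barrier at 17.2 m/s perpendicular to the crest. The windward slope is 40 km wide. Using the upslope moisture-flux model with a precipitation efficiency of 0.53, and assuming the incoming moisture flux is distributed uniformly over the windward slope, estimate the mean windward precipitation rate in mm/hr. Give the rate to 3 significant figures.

Incoming column moisture flux per unit ridge length: F = V × PW = 17.2 × 8.93 = 153.596 mm·m/s.
Spread over the 40 km slope with efficiency ε = 0.53: R = ε·F/W = 0.53 × 153.596 / 40000 m = 2.035e-03 mm/s.
R = 2.035e-03 × 3600 = 7.33 mm/hr.

R ≈ 7.33 mm/hr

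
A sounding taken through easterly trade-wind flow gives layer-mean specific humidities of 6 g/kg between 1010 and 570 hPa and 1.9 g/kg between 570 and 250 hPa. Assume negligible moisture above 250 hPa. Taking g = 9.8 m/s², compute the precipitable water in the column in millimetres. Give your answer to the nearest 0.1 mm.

Precipitable water is the column-integrated vapour mass per unit area: PW = (1/g) Σ q̄ Δp, with q in kg/kg and Δp in Pa (1 kg/m² of water = 1 mm).
Layer 1010–570 hPa: Δp = 440 hPa = 44000 Pa, q̄ = 0.006 kg/kg → 0.006 × 44000 / 9.8 = 26.94 mm
Layer 570–250 hPa: Δp = 320 hPa = 32000 Pa, q̄ = 0.0019 kg/kg → 0.0019 × 32000 / 9.8 = 6.20 mm
PW = 26.94 + 6.20 = 33.14 ≈ 33.1 mm.

PW ≈ 33.1 mm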